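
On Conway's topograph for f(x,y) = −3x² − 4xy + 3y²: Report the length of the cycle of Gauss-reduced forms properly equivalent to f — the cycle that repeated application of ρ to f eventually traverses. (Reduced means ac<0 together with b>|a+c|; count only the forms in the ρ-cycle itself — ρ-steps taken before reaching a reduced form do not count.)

D = 52, ⌊√D⌋ = 7
descent: ρ → (3,4,-3)  [lands on river]
river: ρ → (-3,2,4)
river: ρ → (4,6,-1)
river: ρ → (-1,6,4)
river: ρ → (4,2,-3)
river: ρ → (-3,4,3)
river: ρ → (3,2,-4)
river: ρ → (-4,6,1)
river: ρ → (1,6,-4)
river: ρ → (-4,2,3)
ρ-cycle length = 10 (tail of 1 descent step not counted)

10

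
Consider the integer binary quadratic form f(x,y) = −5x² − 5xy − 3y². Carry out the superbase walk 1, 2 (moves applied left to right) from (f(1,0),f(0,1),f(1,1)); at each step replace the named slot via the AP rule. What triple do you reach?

start (-5,-3,-13) = (f(1,0),f(0,1),f(1,1))
replace slot 1: 2·((-3)+(-13)) − (-5) = -27 → (-27,-3,-13)
replace slot 2: 2·((-27)+(-13)) − (-3) = -77 → (-27,-77,-13)

-27,-77,-13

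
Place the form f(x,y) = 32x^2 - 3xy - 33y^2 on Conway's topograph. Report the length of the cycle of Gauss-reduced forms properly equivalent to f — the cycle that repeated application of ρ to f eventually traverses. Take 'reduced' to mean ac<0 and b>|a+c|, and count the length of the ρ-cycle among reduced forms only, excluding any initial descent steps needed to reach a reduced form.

D = 4233, ⌊√D⌋ = 65
descent: ρ → (-33,3,32)  [lands on river]
river: ρ → (32,61,-4)
river: ρ → (-4,59,47)
river: ρ → (47,35,-16)
river: ρ → (-16,61,8)
river: ρ → (8,51,-51)
river: ρ → (-51,51,8)
river: ρ → (8,61,-16)
river: ρ → (-16,35,47)
river: ρ → (47,59,-4)
river: ρ → (-4,61,32)
river: ρ → (32,3,-33)
river: ρ → (-33,63,2)
river: ρ → (2,65,-1)
river: ρ → (-1,65,2)
river: ρ → (2,63,-33)
ρ-cycle length = 16 (tail of 1 descent step not counted)

16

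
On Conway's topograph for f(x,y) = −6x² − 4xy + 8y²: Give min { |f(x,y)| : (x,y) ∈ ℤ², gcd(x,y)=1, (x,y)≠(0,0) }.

descent: ρ → (8,4,-6)  [lands on river]
river: ρ → (-6,8,6)
river: ρ → (6,4,-8)
river: ρ → (-8,12,2)
river: ρ → (2,12,-8)
river: ρ → (-8,4,6)
river: ρ → (6,8,-6)
river: ρ → (-6,4,8)
river: ρ → (8,12,-2)
river: ρ → (-2,12,8)
closes: descent 1, river 10
min |a| on river = 2

2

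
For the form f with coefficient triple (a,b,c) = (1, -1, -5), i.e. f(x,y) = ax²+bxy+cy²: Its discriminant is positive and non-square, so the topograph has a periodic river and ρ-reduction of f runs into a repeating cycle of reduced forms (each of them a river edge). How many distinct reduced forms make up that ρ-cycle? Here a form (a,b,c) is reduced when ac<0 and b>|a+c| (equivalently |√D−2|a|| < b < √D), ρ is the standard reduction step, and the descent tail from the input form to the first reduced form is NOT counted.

D = 21, ⌊√D⌋ = 4
descent: ρ → (-5,1,1)
descent: ρ → (1,3,-3)  [lands on river]
river: ρ → (-3,3,1)
ρ-cycle length = 2 (tail of 2 descent steps not counted)

2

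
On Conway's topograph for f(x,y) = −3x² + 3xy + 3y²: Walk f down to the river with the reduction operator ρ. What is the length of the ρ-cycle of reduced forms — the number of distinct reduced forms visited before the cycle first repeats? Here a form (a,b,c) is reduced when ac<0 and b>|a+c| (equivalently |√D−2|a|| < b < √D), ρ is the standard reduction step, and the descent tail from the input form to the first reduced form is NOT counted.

D = 45, ⌊√D⌋ = 6
river: ρ → (3,3,-3)
river: ρ → (-3,3,3)
ρ-cycle length = 2 (tail of 0 descent steps not counted)

2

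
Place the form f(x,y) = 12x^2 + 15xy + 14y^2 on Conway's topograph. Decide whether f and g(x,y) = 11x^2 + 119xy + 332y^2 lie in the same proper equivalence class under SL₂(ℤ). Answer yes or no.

D₁ = -447, D₂ = -447
f: translate: b→-9 (≡15 mod 24), so (12,15,14)→(12,-9,11)
f: flip: (12,-9,11)→(11,9,12)
f: reduced (well bottom): (11,9,12) with a≤c, −a<b≤a
g: translate: b→9 (≡119 mod 22), so (11,119,332)→(11,9,12)
g: reduced (well bottom): (11,9,12) with a≤c, −a<b≤a
reduced forms (11, 9, 12) vs (11, 9, 12) ⇒ equivalent

yes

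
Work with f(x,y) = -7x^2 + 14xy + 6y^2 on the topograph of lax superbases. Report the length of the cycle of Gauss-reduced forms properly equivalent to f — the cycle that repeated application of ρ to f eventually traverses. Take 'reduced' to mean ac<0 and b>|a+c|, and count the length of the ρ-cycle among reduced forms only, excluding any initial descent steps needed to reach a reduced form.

D = 364, ⌊√D⌋ = 19
river: ρ → (6,10,-11)
river: ρ → (-11,12,5)
river: ρ → (5,18,-2)
river: ρ → (-2,18,5)
river: ρ → (5,12,-11)
river: ρ → (-11,10,6)
river: ρ → (6,14,-7)
river: ρ → (-7,14,6)
ρ-cycle length = 8 (tail of 0 descent steps not counted)

8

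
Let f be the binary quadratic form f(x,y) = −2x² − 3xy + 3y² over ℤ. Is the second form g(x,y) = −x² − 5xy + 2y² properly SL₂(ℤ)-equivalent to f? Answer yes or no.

D₁ = 33, D₂ = 33
river cycle of f (length 4): (3, 3, -2), (-2, 5, 1), (1, 5, -2), (-2, 3, 3)
river cycle of g (length 4): (2, 5, -1), (-1, 5, 2), (2, 3, -3), (-3, 3, 2)
cycles differ ⇒ inequivalent

no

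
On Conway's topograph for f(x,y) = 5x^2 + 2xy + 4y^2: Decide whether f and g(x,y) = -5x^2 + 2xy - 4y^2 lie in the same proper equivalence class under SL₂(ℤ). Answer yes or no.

D₁ = -76, D₂ = -76
f: flip: (5,2,4)→(4,-2,5)
f: reduced (well bottom): (4,-2,5) with a≤c, −a<b≤a
g is negative-definite; reduce −g:
−g: flip: (5,-2,4)→(4,2,5)
−g: reduced (well bottom): (4,2,5) with a≤c, −a<b≤a
flip sign back: reduced form of g is (-4,-2,-5)
reduced forms (4, -2, 5) vs (-4, -2, -5) ⇒ inequivalent

no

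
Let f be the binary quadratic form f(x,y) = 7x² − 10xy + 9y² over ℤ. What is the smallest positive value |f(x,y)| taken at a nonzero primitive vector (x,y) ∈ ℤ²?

translate: b→4 (≡-10 mod 14), so (7,-10,9)→(7,4,6)
flip: (7,4,6)→(6,-4,7)
reduced (well bottom): (6,-4,7) with a≤c, −a<b≤a
well minimum = a = 6

6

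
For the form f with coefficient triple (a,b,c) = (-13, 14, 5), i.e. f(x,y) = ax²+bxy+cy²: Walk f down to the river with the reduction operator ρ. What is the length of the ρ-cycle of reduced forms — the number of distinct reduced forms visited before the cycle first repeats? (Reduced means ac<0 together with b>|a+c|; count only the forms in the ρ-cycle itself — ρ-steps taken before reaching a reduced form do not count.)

D = 456, ⌊√D⌋ = 21
river: ρ → (5,16,-10)
river: ρ → (-10,4,11)
river: ρ → (11,18,-3)
river: ρ → (-3,18,11)
river: ρ → (11,4,-10)
river: ρ → (-10,16,5)
river: ρ → (5,14,-13)
river: ρ → (-13,12,6)
river: ρ → (6,12,-13)
river: ρ → (-13,14,5)
ρ-cycle length = 10 (tail of 0 descent steps not counted)

10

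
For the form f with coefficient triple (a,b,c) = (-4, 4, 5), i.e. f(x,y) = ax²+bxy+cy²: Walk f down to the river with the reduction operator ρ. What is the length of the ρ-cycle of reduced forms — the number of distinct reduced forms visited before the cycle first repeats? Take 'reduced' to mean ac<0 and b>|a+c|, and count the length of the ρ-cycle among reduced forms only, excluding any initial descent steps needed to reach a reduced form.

D = 96, ⌊√D⌋ = 9
river: ρ → (5,6,-3)
river: ρ → (-3,6,5)
river: ρ → (5,4,-4)
river: ρ → (-4,4,5)
ρ-cycle length = 4 (tail of 0 descent steps not counted)

4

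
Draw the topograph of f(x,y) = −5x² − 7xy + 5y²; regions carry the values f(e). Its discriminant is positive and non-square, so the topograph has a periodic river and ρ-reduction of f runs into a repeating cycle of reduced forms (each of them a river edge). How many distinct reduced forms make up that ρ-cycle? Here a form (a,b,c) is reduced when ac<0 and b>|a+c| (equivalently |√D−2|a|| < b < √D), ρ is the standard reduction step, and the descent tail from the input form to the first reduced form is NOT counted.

D = 149, ⌊√D⌋ = 12
descent: ρ → (5,7,-5)  [lands on river]
river: ρ → (-5,3,7)
river: ρ → (7,11,-1)
river: ρ → (-1,11,7)
river: ρ → (7,3,-5)
river: ρ → (-5,7,5)
river: ρ → (5,3,-7)
river: ρ → (-7,11,1)
river: ρ → (1,11,-7)
river: ρ → (-7,3,5)
ρ-cycle length = 10 (tail of 1 descent step not counted)

10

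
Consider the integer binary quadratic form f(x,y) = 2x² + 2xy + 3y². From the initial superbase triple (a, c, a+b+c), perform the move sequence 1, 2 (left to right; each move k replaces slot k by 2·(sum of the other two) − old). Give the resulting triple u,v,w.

start (2,3,7) = (f(1,0),f(0,1),f(1,1))
replace slot 1: 2·(3+7) − 2 = 18 → (18,3,7)
replace slot 2: 2·(18+7) − 3 = 47 → (18,47,7)

18,47,7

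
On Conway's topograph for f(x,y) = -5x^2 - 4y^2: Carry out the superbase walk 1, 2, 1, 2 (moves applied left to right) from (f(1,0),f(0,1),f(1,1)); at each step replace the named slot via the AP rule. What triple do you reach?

start (-5,-4,-9) = (f(1,0),f(0,1),f(1,1))
replace slot 1: 2·((-4)+(-9)) − (-5) = -21 → (-21,-4,-9)
replace slot 2: 2·((-21)+(-9)) − (-4) = -56 → (-21,-56,-9)
replace slot 1: 2·((-56)+(-9)) − (-21) = -109 → (-109,-56,-9)
replace slot 2: 2·((-109)+(-9)) − (-56) = -180 → (-109,-180,-9)

-109,-180,-9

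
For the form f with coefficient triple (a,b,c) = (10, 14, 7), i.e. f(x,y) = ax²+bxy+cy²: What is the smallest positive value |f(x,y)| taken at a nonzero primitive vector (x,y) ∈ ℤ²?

translate: b→-6 (≡14 mod 20), so (10,14,7)→(10,-6,3)
flip: (10,-6,3)→(3,6,10)
translate: b→0 (≡6 mod 6), so (3,6,10)→(3,0,7)
reduced (well bottom): (3,0,7) with a≤c, −a<b≤a
well minimum = a = 3

3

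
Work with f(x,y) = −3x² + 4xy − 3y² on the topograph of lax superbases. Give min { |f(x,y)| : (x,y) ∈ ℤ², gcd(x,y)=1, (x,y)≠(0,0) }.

translate: b→2 (≡-4 mod 6), so (3,-4,3)→(3,2,2)
flip: (3,2,2)→(2,-2,3)
translate: b→2 (≡-2 mod 4), so (2,-2,3)→(2,2,3)
reduced (well bottom): (2,2,3) with a≤c, −a<b≤a
well minimum |f| = |-2| = 2 (negative-definite)

2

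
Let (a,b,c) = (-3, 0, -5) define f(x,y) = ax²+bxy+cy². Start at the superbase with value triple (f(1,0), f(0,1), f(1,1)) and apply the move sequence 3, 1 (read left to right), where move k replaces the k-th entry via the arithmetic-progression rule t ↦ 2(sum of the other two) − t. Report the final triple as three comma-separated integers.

start (-3,-5,-8) = (f(1,0),f(0,1),f(1,1))
replace slot 3: 2·((-3)+(-5)) − (-8) = -8 → (-3,-5,-8)
replace slot 1: 2·((-5)+(-8)) − (-3) = -23 → (-23,-5,-8)

-23,-5,-8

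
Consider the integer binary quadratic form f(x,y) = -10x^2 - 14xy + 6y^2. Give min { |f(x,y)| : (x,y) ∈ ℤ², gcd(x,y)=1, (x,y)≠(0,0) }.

descent: ρ → (6,14,-10)  [lands on river]
river: ρ → (-10,6,10)
river: ρ → (10,14,-6)
river: ρ → (-6,10,14)
river: ρ → (14,18,-2)
river: ρ → (-2,18,14)
river: ρ → (14,10,-6)
river: ρ → (-6,14,10)
river: ρ → (10,6,-10)
river: ρ → (-10,14,6)
river: ρ → (6,10,-14)
river: ρ → (-14,18,2)
river: ρ → (2,18,-14)
river: ρ → (-14,10,6)
closes: descent 1, river 14
min |a| on river = 2

2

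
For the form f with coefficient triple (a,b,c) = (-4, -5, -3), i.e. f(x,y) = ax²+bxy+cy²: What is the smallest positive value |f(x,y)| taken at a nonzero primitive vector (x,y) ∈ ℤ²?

translate: b→-3 (≡5 mod 8), so (4,5,3)→(4,-3,2)
flip: (4,-3,2)→(2,3,4)
translate: b→-1 (≡3 mod 4), so (2,3,4)→(2,-1,3)
reduced (well bottom): (2,-1,3) with a≤c, −a<b≤a
well minimum |f| = |-2| = 2 (negative-definite)

2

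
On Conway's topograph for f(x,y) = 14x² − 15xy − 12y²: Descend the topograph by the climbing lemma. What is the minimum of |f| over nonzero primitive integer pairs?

descent: ρ → (-12,15,14)  [lands on river]
river: ρ → (14,13,-13)
river: ρ → (-13,13,14)
river: ρ → (14,15,-12)
river: ρ → (-12,9,17)
river: ρ → (17,25,-4)
river: ρ → (-4,23,23)
river: ρ → (23,23,-4)
river: ρ → (-4,25,17)
river: ρ → (17,9,-12)
closes: descent 1, river 10
min |a| on river = 4

4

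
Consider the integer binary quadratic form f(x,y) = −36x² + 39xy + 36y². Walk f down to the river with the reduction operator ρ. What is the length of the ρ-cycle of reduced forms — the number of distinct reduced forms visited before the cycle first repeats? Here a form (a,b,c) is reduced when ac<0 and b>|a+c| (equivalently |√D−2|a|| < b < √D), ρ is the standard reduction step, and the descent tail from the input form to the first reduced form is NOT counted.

D = 6705, ⌊√D⌋ = 81
river: ρ → (36,33,-39)
river: ρ → (-39,45,30)
river: ρ → (30,75,-9)
river: ρ → (-9,69,54)
river: ρ → (54,39,-24)
river: ρ → (-24,57,36)
river: ρ → (36,15,-45)
river: ρ → (-45,75,6)
river: ρ → (6,81,-6)
river: ρ → (-6,75,45)
river: ρ → (45,15,-36)
river: ρ → (-36,57,24)
river: ρ → (24,39,-54)
river: ρ → (-54,69,9)
river: ρ → (9,75,-30)
river: ρ → (-30,45,39)
river: ρ → (39,33,-36)
river: ρ → (-36,39,36)
ρ-cycle length = 18 (tail of 0 descent steps not counted)

18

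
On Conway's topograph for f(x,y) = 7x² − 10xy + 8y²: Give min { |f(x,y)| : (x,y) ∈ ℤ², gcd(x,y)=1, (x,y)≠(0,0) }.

translate: b→4 (≡-10 mod 14), so (7,-10,8)→(7,4,5)
flip: (7,4,5)→(5,-4,7)
reduced (well bottom): (5,-4,7) with a≤c, −a<b≤a
well minimum = a = 5

5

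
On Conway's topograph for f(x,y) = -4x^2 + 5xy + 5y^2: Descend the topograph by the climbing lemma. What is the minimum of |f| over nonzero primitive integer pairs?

river: ρ → (5,5,-4)
river: ρ → (-4,3,6)
river: ρ → (6,9,-1)
river: ρ → (-1,9,6)
river: ρ → (6,3,-4)
river: ρ → (-4,5,5)
closes: descent 0, river 6
min |a| on river = 1

1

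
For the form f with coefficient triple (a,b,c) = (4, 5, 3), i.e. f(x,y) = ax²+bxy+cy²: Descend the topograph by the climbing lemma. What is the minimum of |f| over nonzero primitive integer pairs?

translate: b→-3 (≡5 mod 8), so (4,5,3)→(4,-3,2)
flip: (4,-3,2)→(2,3,4)
translate: b→-1 (≡3 mod 4), so (2,3,4)→(2,-1,3)
reduced (well bottom): (2,-1,3) with a≤c, −a<b≤a
well minimum = a = 2

2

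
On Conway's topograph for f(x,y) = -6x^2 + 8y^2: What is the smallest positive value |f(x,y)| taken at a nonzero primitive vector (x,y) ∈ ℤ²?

descent: ρ → (8,0,-6)
descent: ρ → (-6,12,2)  [lands on river]
river: ρ → (2,12,-6)
closes: descent 2, river 2
min |a| on river = 2

2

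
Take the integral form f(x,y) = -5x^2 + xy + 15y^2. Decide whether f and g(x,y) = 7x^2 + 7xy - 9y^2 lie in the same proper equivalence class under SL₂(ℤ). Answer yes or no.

D₁ = 301, D₂ = 301
river cycle of f (length 10): (-5, 11, 9), (9, 7, -7), (-7, 7, 9), (9, 11, -5), (-5, 9, 11), (11, 13, -3), (-3, 17, 1), (1, 17, -3), (-3, 13, 11), (11, 9, -5)
river cycle of g (length 10): (-9, 11, 5), (5, 9, -11), (-11, 13, 3), (3, 17, -1), (-1, 17, 3), (3, 13, -11), (-11, 9, 5), (5, 11, -9), (-9, 7, 7), (7, 7, -9)
cycles differ ⇒ inequivalent

no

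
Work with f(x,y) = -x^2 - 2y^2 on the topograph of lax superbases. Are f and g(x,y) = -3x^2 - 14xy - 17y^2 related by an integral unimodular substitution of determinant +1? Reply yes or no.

D₁ = -8, D₂ = -8
f is negative-definite; reduce −f:
−f: reduced (well bottom): (1,0,2) with a≤c, −a<b≤a
flip sign back: reduced form of f is (-1,0,-2)
g is negative-definite; reduce −g:
−g: translate: b→2 (≡14 mod 6), so (3,14,17)→(3,2,1)
−g: flip: (3,2,1)→(1,-2,3)
−g: translate: b→0 (≡-2 mod 2), so (1,-2,3)→(1,0,2)
−g: reduced (well bottom): (1,0,2) with a≤c, −a<b≤a
flip sign back: reduced form of g is (-1,0,-2)
reduced forms (-1, 0, -2) vs (-1, 0, -2) ⇒ equivalent

yes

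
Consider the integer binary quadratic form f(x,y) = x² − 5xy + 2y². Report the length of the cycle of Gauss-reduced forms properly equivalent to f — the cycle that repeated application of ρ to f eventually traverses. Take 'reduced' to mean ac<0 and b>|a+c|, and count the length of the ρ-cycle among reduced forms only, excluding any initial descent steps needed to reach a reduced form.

D = 17, ⌊√D⌋ = 4
descent: ρ → (2,1,-2)  [lands on river]
river: ρ → (-2,3,1)
river: ρ → (1,3,-2)
river: ρ → (-2,1,2)
river: ρ → (2,3,-1)
river: ρ → (-1,3,2)
ρ-cycle length = 6 (tail of 1 descent step not counted)

6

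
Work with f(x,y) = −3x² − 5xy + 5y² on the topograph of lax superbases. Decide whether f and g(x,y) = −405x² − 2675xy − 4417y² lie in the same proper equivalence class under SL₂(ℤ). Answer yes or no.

D₁ = 85, D₂ = 85
river cycle of f (length 6): (5, 5, -3), (-3, 7, 3), (3, 5, -5), (-5, 5, 3), (3, 7, -3), (-3, 5, 5)
river cycle of g (length 6): (-3, 7, 3), (3, 5, -5), (-5, 5, 3), (3, 7, -3), (-3, 5, 5), (5, 5, -3)
cycles coincide ⇒ equivalent

yes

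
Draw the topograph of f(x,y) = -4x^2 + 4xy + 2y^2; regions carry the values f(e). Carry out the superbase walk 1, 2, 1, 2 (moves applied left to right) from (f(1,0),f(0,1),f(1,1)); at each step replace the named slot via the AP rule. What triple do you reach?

start (-4,2,2) = (f(1,0),f(0,1),f(1,1))
replace slot 1: 2·(2+2) − (-4) = 12 → (12,2,2)
replace slot 2: 2·(12+2) − 2 = 26 → (12,26,2)
replace slot 1: 2·(26+2) − 12 = 44 → (44,26,2)
replace slot 2: 2·(44+2) − 26 = 66 → (44,66,2)

44,66,2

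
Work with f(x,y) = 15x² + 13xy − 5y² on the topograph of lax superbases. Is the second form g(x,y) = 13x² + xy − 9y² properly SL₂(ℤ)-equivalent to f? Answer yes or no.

D₁ = 469, D₂ = 469
river cycle of f (length 4): (-5, 17, 9), (9, 19, -3), (-3, 17, 15), (15, 13, -5)
river cycle of g (length 4): (-9, 17, 5), (5, 13, -15), (-15, 17, 3), (3, 19, -9)
cycles differ ⇒ inequivalent

no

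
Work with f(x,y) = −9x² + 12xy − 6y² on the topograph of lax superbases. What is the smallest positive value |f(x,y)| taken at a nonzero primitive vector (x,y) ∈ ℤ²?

translate: b→6 (≡-12 mod 18), so (9,-12,6)→(9,6,3)
flip: (9,6,3)→(3,-6,9)
translate: b→0 (≡-6 mod 6), so (3,-6,9)→(3,0,6)
reduced (well bottom): (3,0,6) with a≤c, −a<b≤a
well minimum |f| = |-3| = 3 (negative-definite)

3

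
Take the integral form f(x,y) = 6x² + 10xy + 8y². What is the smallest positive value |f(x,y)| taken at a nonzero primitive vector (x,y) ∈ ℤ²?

translate: b→-2 (≡10 mod 12), so (6,10,8)→(6,-2,4)
flip: (6,-2,4)→(4,2,6)
reduced (well bottom): (4,2,6) with a≤c, −a<b≤a
well minimum = a = 4

4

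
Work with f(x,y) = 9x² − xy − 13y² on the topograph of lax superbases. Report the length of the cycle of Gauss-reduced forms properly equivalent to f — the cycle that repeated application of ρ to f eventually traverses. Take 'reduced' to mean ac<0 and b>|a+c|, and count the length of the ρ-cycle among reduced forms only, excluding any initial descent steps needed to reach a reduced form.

D = 469, ⌊√D⌋ = 21
descent: ρ → (-13,1,9)
descent: ρ → (9,17,-5)  [lands on river]
river: ρ → (-5,13,15)
river: ρ → (15,17,-3)
river: ρ → (-3,19,9)
ρ-cycle length = 4 (tail of 2 descent steps not counted)

4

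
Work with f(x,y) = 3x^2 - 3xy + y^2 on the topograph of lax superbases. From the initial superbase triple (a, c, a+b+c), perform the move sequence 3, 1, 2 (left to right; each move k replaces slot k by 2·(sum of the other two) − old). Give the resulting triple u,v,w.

start (3,1,1) = (f(1,0),f(0,1),f(1,1))
replace slot 3: 2·(3+1) − 1 = 7 → (3,1,7)
replace slot 1: 2·(1+7) − 3 = 13 → (13,1,7)
replace slot 2: 2·(13+7) − 1 = 39 → (13,39,7)

13,39,7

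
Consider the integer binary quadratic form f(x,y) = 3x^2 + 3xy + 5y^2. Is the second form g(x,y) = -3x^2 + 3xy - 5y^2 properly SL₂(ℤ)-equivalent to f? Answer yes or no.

D₁ = -51, D₂ = -51
f: reduced (well bottom): (3,3,5) with a≤c, −a<b≤a
g is negative-definite; reduce −g:
−g: translate: b→3 (≡-3 mod 6), so (3,-3,5)→(3,3,5)
−g: reduced (well bottom): (3,3,5) with a≤c, −a<b≤a
flip sign back: reduced form of g is (-3,-3,-5)
reduced forms (3, 3, 5) vs (-3, -3, -5) ⇒ inequivalent

no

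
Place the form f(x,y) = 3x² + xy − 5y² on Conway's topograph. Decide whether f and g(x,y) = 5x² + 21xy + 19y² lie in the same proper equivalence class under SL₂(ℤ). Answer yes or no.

D₁ = 61, D₂ = 61
river cycle of f (length 6): (3, 7, -1), (-1, 7, 3), (3, 5, -3), (-3, 7, 1), (1, 7, -3), (-3, 5, 3)
river cycle of g (length 6): (3, 7, -1), (-1, 7, 3), (3, 5, -3), (-3, 7, 1), (1, 7, -3), (-3, 5, 3)
cycles coincide ⇒ equivalent

yes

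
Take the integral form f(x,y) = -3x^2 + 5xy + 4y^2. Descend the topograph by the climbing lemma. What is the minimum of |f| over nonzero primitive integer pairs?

river: ρ → (4,3,-4)
river: ρ → (-4,5,3)
river: ρ → (3,7,-2)
river: ρ → (-2,5,6)
river: ρ → (6,7,-1)
river: ρ → (-1,7,6)
river: ρ → (6,5,-2)
river: ρ → (-2,7,3)
river: ρ → (3,5,-4)
river: ρ → (-4,3,4)
river: ρ → (4,5,-3)
river: ρ → (-3,7,2)
river: ρ → (2,5,-6)
river: ρ → (-6,7,1)
river: ρ → (1,7,-6)
river: ρ → (-6,5,2)
river: ρ → (2,7,-3)
river: ρ → (-3,5,4)
closes: descent 0, river 18
min |a| on river = 1

1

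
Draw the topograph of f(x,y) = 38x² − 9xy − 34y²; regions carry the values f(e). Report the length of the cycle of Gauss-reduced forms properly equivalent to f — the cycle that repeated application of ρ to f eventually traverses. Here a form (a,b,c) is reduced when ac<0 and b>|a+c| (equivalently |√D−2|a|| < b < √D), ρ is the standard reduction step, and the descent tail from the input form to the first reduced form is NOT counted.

D = 5249, ⌊√D⌋ = 72
descent: ρ → (-34,9,38)  [lands on river]
river: ρ → (38,67,-5)
river: ρ → (-5,63,64)
river: ρ → (64,65,-4)
river: ρ → (-4,71,13)
river: ρ → (13,59,-34)
ρ-cycle length = 6 (tail of 1 descent step not counted)

6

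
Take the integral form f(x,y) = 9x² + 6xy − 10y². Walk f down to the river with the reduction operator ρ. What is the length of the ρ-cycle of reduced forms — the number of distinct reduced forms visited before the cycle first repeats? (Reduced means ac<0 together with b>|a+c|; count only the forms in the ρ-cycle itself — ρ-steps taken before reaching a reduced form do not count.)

D = 396, ⌊√D⌋ = 19
river: ρ → (-10,14,5)
river: ρ → (5,16,-7)
river: ρ → (-7,12,9)
river: ρ → (9,6,-10)
ρ-cycle length = 4 (tail of 0 descent steps not counted)

4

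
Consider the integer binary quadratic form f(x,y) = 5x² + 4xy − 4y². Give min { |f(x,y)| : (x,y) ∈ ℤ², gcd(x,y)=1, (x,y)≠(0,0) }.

river: ρ → (-4,4,5)
river: ρ → (5,6,-3)
river: ρ → (-3,6,5)
river: ρ → (5,4,-4)
closes: descent 0, river 4
min |a| on river = 3

3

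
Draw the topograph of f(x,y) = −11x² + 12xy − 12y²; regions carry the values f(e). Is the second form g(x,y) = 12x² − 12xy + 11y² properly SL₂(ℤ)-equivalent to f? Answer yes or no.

D₁ = -384, D₂ = -384
f is negative-definite; reduce −f:
−f: translate: b→10 (≡-12 mod 22), so (11,-12,12)→(11,10,11)
−f: reduced (well bottom): (11,10,11) with a≤c, −a<b≤a
flip sign back: reduced form of f is (-11,-10,-11)
g: translate: b→12 (≡-12 mod 24), so (12,-12,11)→(12,12,11)
g: flip: (12,12,11)→(11,-12,12)
g: translate: b→10 (≡-12 mod 22), so (11,-12,12)→(11,10,11)
g: reduced (well bottom): (11,10,11) with a≤c, −a<b≤a
reduced forms (-11, -10, -11) vs (11, 10, 11) ⇒ inequivalent

no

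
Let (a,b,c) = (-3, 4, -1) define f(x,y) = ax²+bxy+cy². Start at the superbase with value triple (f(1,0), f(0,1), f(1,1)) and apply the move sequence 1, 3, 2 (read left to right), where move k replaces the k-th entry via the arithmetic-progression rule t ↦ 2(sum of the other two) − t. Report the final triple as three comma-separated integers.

start (-3,-1,0) = (f(1,0),f(0,1),f(1,1))
replace slot 1: 2·((-1)+0) − (-3) = 1 → (1,-1,0)
replace slot 3: 2·(1+(-1)) − 0 = 0 → (1,-1,0)
replace slot 2: 2·(1+0) − (-1) = 3 → (1,3,0)

1,3,0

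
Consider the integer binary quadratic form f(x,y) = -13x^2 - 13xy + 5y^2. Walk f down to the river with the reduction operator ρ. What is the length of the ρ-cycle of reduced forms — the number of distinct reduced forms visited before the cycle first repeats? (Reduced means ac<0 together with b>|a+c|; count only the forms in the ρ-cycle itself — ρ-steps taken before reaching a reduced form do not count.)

D = 429, ⌊√D⌋ = 20
descent: ρ → (5,13,-13)  [lands on river]
river: ρ → (-13,13,5)
river: ρ → (5,17,-7)
river: ρ → (-7,11,11)
river: ρ → (11,11,-7)
river: ρ → (-7,17,5)
ρ-cycle length = 6 (tail of 1 descent step not counted)

6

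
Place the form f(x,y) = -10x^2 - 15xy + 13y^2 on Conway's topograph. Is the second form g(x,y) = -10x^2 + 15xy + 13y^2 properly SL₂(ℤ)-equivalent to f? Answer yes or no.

D₁ = 745, D₂ = 745
river cycle of f (length 18): (13, 15, -10), (-10, 25, 3), (3, 23, -18), (-18, 13, 8), (8, 19, -12), (-12, 5, 15), (15, 25, -2), (-2, 27, 2), (2, 25, -15), (-15, 5, 12), … (8 more)
river cycle of g (length 18): (13, 11, -12), (-12, 13, 12), (12, 11, -13), (-13, 15, 10), (10, 25, -3), (-3, 23, 18), (18, 13, -8), (-8, 19, 12), (12, 5, -15), (-15, 25, 2), … (8 more)
cycles differ ⇒ inequivalent

no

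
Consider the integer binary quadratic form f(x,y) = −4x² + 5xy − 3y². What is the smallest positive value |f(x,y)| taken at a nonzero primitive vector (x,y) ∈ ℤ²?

translate: b→3 (≡-5 mod 8), so (4,-5,3)→(4,3,2)
flip: (4,3,2)→(2,-3,4)
translate: b→1 (≡-3 mod 4), so (2,-3,4)→(2,1,3)
reduced (well bottom): (2,1,3) with a≤c, −a<b≤a
well minimum |f| = |-2| = 2 (negative-definite)

2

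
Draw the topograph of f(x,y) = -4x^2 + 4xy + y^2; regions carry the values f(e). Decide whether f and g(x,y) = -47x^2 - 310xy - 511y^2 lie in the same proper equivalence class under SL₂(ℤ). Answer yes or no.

D₁ = 32, D₂ = 32
river cycle of f (length 2): (1, 4, -4), (-4, 4, 1)
river cycle of g (length 2): (-4, 4, 1), (1, 4, -4)
cycles coincide ⇒ equivalent

yes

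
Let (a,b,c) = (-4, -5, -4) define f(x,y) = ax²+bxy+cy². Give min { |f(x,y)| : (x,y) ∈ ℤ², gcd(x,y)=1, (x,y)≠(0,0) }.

translate: b→-3 (≡5 mod 8), so (4,5,4)→(4,-3,3)
flip: (4,-3,3)→(3,3,4)
reduced (well bottom): (3,3,4) with a≤c, −a<b≤a
well minimum |f| = |-3| = 3 (negative-definite)

3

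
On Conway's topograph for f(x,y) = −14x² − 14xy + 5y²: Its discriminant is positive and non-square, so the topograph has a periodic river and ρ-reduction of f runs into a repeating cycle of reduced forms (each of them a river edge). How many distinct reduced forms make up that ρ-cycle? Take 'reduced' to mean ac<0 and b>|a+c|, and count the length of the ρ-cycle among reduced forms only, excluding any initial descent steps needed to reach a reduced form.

D = 476, ⌊√D⌋ = 21
descent: ρ → (5,14,-14)  [lands on river]
river: ρ → (-14,14,5)
river: ρ → (5,16,-11)
river: ρ → (-11,6,10)
river: ρ → (10,14,-7)
river: ρ → (-7,14,10)
river: ρ → (10,6,-11)
river: ρ → (-11,16,5)
ρ-cycle length = 8 (tail of 1 descent step not counted)

8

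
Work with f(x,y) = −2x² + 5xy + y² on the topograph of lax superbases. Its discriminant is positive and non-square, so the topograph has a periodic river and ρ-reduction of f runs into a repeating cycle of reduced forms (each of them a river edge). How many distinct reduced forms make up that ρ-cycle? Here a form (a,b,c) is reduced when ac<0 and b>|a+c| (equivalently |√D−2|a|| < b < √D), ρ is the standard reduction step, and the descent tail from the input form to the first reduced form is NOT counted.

D = 33, ⌊√D⌋ = 5
river: ρ → (1,5,-2)
river: ρ → (-2,3,3)
river: ρ → (3,3,-2)
river: ρ → (-2,5,1)
ρ-cycle length = 4 (tail of 0 descent steps not counted)

4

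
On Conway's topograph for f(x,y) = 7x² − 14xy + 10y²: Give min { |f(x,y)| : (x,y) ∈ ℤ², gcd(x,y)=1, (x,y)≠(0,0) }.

translate: b→0 (≡-14 mod 14), so (7,-14,10)→(7,0,3)
flip: (7,0,3)→(3,0,7)
reduced (well bottom): (3,0,7) with a≤c, −a<b≤a
well minimum = a = 3

3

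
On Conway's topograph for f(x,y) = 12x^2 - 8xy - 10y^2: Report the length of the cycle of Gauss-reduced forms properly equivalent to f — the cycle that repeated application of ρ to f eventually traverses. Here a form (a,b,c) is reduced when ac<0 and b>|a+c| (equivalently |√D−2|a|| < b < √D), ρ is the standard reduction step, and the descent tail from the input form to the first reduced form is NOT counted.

D = 544, ⌊√D⌋ = 23
descent: ρ → (-10,8,12)  [lands on river]
river: ρ → (12,16,-6)
river: ρ → (-6,20,6)
river: ρ → (6,16,-12)
river: ρ → (-12,8,10)
river: ρ → (10,12,-10)
ρ-cycle length = 6 (tail of 1 descent step not counted)

6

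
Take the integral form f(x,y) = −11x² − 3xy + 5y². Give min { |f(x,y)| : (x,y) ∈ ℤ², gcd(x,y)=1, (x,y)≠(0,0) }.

descent: ρ → (5,13,-3)  [lands on river]
river: ρ → (-3,11,9)
river: ρ → (9,7,-5)
river: ρ → (-5,13,3)
river: ρ → (3,11,-9)
river: ρ → (-9,7,5)
closes: descent 1, river 6
min |a| on river = 3

3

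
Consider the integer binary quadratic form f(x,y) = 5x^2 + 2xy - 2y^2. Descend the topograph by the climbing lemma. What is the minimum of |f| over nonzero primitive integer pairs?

descent: ρ → (-2,6,1)  [lands on river]
river: ρ → (1,6,-2)
closes: descent 1, river 2
min |a| on river = 1

1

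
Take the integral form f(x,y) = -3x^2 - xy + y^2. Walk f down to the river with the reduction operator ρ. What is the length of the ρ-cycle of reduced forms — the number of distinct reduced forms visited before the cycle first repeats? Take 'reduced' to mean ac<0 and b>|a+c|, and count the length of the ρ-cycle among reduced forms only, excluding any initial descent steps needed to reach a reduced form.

D = 13, ⌊√D⌋ = 3
descent: ρ → (1,3,-1)  [lands on river]
river: ρ → (-1,3,1)
ρ-cycle length = 2 (tail of 1 descent step not counted)

2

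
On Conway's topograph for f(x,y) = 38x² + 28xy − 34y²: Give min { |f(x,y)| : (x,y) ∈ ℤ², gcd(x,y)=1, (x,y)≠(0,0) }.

river: ρ → (-34,40,32)
river: ρ → (32,24,-42)
river: ρ → (-42,60,14)
river: ρ → (14,52,-58)
river: ρ → (-58,64,8)
river: ρ → (8,64,-58)
river: ρ → (-58,52,14)
river: ρ → (14,60,-42)
river: ρ → (-42,24,32)
river: ρ → (32,40,-34)
river: ρ → (-34,28,38)
river: ρ → (38,48,-24)
river: ρ → (-24,48,38)
river: ρ → (38,28,-34)
closes: descent 0, river 14
min |a| on river = 8

8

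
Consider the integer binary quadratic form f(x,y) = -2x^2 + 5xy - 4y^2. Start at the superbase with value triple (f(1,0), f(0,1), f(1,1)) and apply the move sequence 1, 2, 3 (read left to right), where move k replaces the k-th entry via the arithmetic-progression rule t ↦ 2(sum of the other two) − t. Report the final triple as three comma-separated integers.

start (-2,-4,-1) = (f(1,0),f(0,1),f(1,1))
replace slot 1: 2·((-4)+(-1)) − (-2) = -8 → (-8,-4,-1)
replace slot 2: 2·((-8)+(-1)) − (-4) = -14 → (-8,-14,-1)
replace slot 3: 2·((-8)+(-14)) − (-1) = -43 → (-8,-14,-43)

-8,-14,-43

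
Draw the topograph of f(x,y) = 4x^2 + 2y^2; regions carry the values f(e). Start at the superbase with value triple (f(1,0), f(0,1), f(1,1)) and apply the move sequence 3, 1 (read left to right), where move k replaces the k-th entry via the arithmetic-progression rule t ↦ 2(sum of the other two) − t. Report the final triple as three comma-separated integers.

start (4,2,6) = (f(1,0),f(0,1),f(1,1))
replace slot 3: 2·(4+2) − 6 = 6 → (4,2,6)
replace slot 1: 2·(2+6) − 4 = 12 → (12,2,6)

12,2,6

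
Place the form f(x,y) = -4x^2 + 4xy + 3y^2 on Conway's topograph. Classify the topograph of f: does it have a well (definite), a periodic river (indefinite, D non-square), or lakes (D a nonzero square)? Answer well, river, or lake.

D = b²−4ac = 4² − 4·(-4)·3 = 64
D = 8² is a perfect square ⇒ form factors over ℤ ⇒ lakes

lake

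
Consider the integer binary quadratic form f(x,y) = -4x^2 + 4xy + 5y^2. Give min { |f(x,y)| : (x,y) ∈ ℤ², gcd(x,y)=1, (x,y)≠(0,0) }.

river: ρ → (5,6,-3)
river: ρ → (-3,6,5)
river: ρ → (5,4,-4)
river: ρ → (-4,4,5)
closes: descent 0, river 4
min |a| on river = 3

3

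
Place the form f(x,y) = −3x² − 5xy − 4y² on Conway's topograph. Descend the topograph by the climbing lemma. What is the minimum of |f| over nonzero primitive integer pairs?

translate: b→-1 (≡5 mod 6), so (3,5,4)→(3,-1,2)
flip: (3,-1,2)→(2,1,3)
reduced (well bottom): (2,1,3) with a≤c, −a<b≤a
well minimum |f| = |-2| = 2 (negative-definite)

2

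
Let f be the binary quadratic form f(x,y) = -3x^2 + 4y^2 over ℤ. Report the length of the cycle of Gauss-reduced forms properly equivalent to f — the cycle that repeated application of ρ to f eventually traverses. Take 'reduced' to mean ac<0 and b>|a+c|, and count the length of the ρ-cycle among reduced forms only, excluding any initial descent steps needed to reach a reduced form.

D = 48, ⌊√D⌋ = 6
descent: ρ → (4,0,-3)
descent: ρ → (-3,6,1)  [lands on river]
river: ρ → (1,6,-3)
ρ-cycle length = 2 (tail of 2 descent steps not counted)

2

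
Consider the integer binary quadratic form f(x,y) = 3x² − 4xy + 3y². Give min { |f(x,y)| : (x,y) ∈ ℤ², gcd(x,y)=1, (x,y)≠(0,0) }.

translate: b→2 (≡-4 mod 6), so (3,-4,3)→(3,2,2)
flip: (3,2,2)→(2,-2,3)
translate: b→2 (≡-2 mod 4), so (2,-2,3)→(2,2,3)
reduced (well bottom): (2,2,3) with a≤c, −a<b≤a
well minimum = a = 2

2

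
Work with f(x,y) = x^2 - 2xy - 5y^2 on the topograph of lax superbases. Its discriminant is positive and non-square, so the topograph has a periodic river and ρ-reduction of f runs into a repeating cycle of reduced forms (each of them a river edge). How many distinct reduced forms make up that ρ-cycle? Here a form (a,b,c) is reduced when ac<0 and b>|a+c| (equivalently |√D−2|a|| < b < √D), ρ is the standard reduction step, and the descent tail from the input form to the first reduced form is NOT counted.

D = 24, ⌊√D⌋ = 4
descent: ρ → (-5,2,1)
descent: ρ → (1,4,-2)  [lands on river]
river: ρ → (-2,4,1)
ρ-cycle length = 2 (tail of 2 descent steps not counted)

2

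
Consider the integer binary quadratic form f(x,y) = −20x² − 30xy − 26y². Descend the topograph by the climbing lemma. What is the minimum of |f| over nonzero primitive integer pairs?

translate: b→-10 (≡30 mod 40), so (20,30,26)→(20,-10,16)
flip: (20,-10,16)→(16,10,20)
reduced (well bottom): (16,10,20) with a≤c, −a<b≤a
well minimum |f| = |-16| = 16 (negative-definite)

16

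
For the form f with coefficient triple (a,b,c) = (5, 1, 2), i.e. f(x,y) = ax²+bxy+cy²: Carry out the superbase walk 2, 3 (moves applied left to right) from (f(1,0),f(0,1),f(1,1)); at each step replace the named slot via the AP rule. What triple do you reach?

start (5,2,8) = (f(1,0),f(0,1),f(1,1))
replace slot 2: 2·(5+8) − 2 = 24 → (5,24,8)
replace slot 3: 2·(5+24) − 8 = 50 → (5,24,50)

5,24,50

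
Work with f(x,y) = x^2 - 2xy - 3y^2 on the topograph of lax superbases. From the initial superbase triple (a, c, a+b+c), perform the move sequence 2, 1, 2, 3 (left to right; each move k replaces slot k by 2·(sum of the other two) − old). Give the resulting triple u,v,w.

start (1,-3,-4) = (f(1,0),f(0,1),f(1,1))
replace slot 2: 2·(1+(-4)) − (-3) = -3 → (1,-3,-4)
replace slot 1: 2·((-3)+(-4)) − 1 = -15 → (-15,-3,-4)
replace slot 2: 2·((-15)+(-4)) − (-3) = -35 → (-15,-35,-4)
replace slot 3: 2·((-15)+(-35)) − (-4) = -96 → (-15,-35,-96)

-15,-35,-96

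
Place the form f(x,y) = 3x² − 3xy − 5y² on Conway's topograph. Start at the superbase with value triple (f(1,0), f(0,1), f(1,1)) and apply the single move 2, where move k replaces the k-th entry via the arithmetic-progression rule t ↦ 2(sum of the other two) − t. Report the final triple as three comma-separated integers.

start (3,-5,-5) = (f(1,0),f(0,1),f(1,1))
replace slot 2: 2·(3+(-5)) − (-5) = 1 → (3,1,-5)

3,1,-5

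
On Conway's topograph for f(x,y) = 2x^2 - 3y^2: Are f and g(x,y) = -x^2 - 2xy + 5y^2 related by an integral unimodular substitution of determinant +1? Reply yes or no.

D₁ = 24, D₂ = 24
river cycle of f (length 2): (2, 4, -1), (-1, 4, 2)
river cycle of g (length 2): (-1, 4, 2), (2, 4, -1)
cycles coincide ⇒ equivalent

yes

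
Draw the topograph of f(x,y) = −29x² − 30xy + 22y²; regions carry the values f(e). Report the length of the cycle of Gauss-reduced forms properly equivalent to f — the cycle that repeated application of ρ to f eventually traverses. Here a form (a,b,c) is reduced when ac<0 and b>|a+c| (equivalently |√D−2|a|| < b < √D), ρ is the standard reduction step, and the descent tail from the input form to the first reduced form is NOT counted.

D = 3452, ⌊√D⌋ = 58
descent: ρ → (22,30,-29)  [lands on river]
river: ρ → (-29,28,23)
river: ρ → (23,18,-34)
river: ρ → (-34,50,7)
river: ρ → (7,48,-41)
river: ρ → (-41,34,14)
river: ρ → (14,50,-17)
river: ρ → (-17,52,11)
river: ρ → (11,58,-2)
river: ρ → (-2,58,11)
river: ρ → (11,52,-17)
river: ρ → (-17,50,14)
river: ρ → (14,34,-41)
river: ρ → (-41,48,7)
river: ρ → (7,50,-34)
river: ρ → (-34,18,23)
river: ρ → (23,28,-29)
river: ρ → (-29,30,22)
river: ρ → (22,58,-1)
river: ρ → (-1,58,22)
ρ-cycle length = 20 (tail of 1 descent step not counted)

20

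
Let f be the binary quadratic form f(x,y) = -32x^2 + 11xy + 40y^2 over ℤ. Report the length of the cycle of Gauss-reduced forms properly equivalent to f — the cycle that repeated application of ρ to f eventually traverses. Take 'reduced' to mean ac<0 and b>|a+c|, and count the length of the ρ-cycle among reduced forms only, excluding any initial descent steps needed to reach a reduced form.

D = 5241, ⌊√D⌋ = 72
river: ρ → (40,69,-3)
river: ρ → (-3,69,40)
river: ρ → (40,11,-32)
river: ρ → (-32,53,19)
river: ρ → (19,61,-20)
river: ρ → (-20,59,22)
river: ρ → (22,29,-50)
river: ρ → (-50,71,1)
river: ρ → (1,71,-50)
river: ρ → (-50,29,22)
river: ρ → (22,59,-20)
river: ρ → (-20,61,19)
river: ρ → (19,53,-32)
river: ρ → (-32,11,40)
ρ-cycle length = 14 (tail of 0 descent steps not counted)

14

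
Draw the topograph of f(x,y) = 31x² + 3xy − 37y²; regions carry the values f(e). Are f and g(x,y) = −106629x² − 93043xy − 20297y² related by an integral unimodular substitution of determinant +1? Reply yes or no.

D₁ = 4597, D₂ = 4597
river cycle of f (length 6): (31, 65, -3), (-3, 67, 9), (9, 59, -31), (-31, 65, 3), (3, 67, -9), (-9, 59, 31)
river cycle of g (length 6): (31, 65, -3), (-3, 67, 9), (9, 59, -31), (-31, 65, 3), (3, 67, -9), (-9, 59, 31)
cycles coincide ⇒ equivalent

yes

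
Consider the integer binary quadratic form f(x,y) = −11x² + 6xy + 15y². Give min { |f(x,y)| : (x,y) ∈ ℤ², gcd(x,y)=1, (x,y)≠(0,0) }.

river: ρ → (15,24,-2)
river: ρ → (-2,24,15)
river: ρ → (15,6,-11)
river: ρ → (-11,16,10)
river: ρ → (10,24,-3)
river: ρ → (-3,24,10)
river: ρ → (10,16,-11)
river: ρ → (-11,6,15)
closes: descent 0, river 8
min |a| on river = 2

2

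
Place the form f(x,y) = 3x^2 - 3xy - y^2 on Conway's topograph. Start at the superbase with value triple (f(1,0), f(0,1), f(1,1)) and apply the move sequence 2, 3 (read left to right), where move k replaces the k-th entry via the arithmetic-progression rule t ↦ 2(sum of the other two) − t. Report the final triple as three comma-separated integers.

start (3,-1,-1) = (f(1,0),f(0,1),f(1,1))
replace slot 2: 2·(3+(-1)) − (-1) = 5 → (3,5,-1)
replace slot 3: 2·(3+5) − (-1) = 17 → (3,5,17)

3,5,17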